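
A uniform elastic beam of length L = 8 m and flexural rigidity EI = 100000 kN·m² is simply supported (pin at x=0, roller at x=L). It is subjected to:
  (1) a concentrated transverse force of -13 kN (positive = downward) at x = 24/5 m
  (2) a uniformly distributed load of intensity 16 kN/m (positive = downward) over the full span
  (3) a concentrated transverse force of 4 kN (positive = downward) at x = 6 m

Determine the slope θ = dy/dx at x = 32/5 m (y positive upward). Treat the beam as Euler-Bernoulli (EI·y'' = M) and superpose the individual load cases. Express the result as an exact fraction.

θ(32/5) = 14827/6250000 rad

Load 1 — point force P=-13 kN at a=24/5 m (b=L-a=16/5):
  θ_1 = -Pa(2L²-6Lx+3x²+a²)/(6LEI)  [x>a] = -(-13)·(24/5)·(2·8²-6·8·(32/5)+3·(32/5)²+(24/5)²)/(6·8·100000) = -169/390625 rad
Load 2 — uniform load w=16 kN/m over full span:
  θ_2 = -w(L³-6Lx²+4x³)/(24EI) = -16·(8³-6·8·(32/5)²+4·(32/5)³)/(24·100000) = 1056/390625 rad
Load 3 — point force P=4 kN at a=6 m (b=L-a=2):
  θ_3 = -Pa(2L²-6Lx+3x²+a²)/(6LEI)  [x>a] = -4·6·(2·8²-6·8·(32/5)+3·(32/5)²+6²)/(6·8·100000) = 127/1250000 rad
Superposition: θ = Σ θ_i = 14827/6250000 rad ≈ 0.002372 rad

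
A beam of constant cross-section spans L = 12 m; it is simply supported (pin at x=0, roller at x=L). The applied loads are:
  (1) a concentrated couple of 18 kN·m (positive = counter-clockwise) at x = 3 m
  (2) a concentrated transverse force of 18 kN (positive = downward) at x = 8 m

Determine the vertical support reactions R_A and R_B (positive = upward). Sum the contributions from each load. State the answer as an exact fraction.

Load 1 — applied couple M₀=18 kN·m at a=3 m (b=L-a=9):
  R_A = M₀/L = 18/12 = 3/2 kN
  R_B = -M₀/L = -18/12 = -3/2 kN
Load 2 — point force P=18 kN at a=8 m (b=L-a=4):
  R_A = Pb/L = 18·4/12 = 6 kN
  R_B = Pa/L = 18·8/12 = 12 kN
Superposition: R_A = 15/2 kN, R_B = 21/2 kN

R_A = 15/2 kN, R_B = 21/2 kN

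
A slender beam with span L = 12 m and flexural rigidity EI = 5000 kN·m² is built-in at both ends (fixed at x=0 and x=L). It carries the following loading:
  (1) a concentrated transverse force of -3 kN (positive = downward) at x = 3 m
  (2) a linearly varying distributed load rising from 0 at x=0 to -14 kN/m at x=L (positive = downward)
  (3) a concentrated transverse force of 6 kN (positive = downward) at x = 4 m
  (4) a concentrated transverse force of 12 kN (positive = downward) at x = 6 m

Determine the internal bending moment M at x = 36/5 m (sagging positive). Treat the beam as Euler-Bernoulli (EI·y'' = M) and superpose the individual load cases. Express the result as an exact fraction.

Load 1 — point force P=-3 kN at a=3 m (b=L-a=9):
  M_1 = Pa²(a+3b)(L-x)/L³ - Pa²b/L²  [x>a] = (-3)·3²·(3+3·9)·(12-(36/5))/12³ - (-3)·3²·9/12² = -9/16 kN·m
Load 2 — triangular load w₀=-14 kN/m (0→w₀ over full span):
  M_2 = 3w₀Lx/20 - w₀L²/30 - w₀x³/(6L) = 3·(-14)·12·(36/5)/20 - (-14)·12²/30 - (-14)·(36/5)³/(6·12) = -5208/125 kN·m
Load 3 — point force P=6 kN at a=4 m (b=L-a=8):
  M_3 = Pa²(a+3b)(L-x)/L³ - Pa²b/L²  [x>a] = 6·4²·(4+3·8)·(12-(36/5))/12³ - 6·4²·8/12² = 32/15 kN·m
Load 4 — point force P=12 kN at a=6 m (b=L-a=6):
  M_4 = Pa²(a+3b)(L-x)/L³ - Pa²b/L²  [x>a] = 12·6²·(6+3·6)·(12-(36/5))/12³ - 12·6²·6/12² = 54/5 kN·m
Superposition: M = Σ M_i = -175759/6000 kN·m ≈ -29.293167 kN·m

M(36/5) = -175759/6000 kN·m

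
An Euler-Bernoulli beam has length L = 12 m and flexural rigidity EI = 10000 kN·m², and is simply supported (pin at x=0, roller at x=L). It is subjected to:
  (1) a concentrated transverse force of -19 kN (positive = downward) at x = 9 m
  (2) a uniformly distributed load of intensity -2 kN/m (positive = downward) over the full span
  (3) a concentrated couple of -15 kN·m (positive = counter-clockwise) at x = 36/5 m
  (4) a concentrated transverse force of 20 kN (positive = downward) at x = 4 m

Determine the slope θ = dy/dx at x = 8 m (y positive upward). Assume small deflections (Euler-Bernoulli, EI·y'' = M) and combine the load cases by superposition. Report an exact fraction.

θ(8) = -13669/3600000 rad

Load 1 — point force P=-19 kN at a=9 m (b=L-a=3):
  θ_1 = -Pb(L²-b²-3x²)/(6LEI)  [x≤a] = -(-19)·3·(12²-3²-3·8²)/(6·12·10000) = -361/80000 rad
Load 2 — uniform load w=-2 kN/m over full span:
  θ_2 = -w(L³-6Lx²+4x³)/(24EI) = -(-2)·(12³-6·12·8²+4·8³)/(24·10000) = -13/1875 rad
Load 3 — applied couple M₀=-15 kN·m at a=36/5 m (b=L-a=24/5):
  θ_3 = (M₀x²/(2L)-M₀(x-a)+C₁)/EI  [x>a] with C₁=M₀(3b²-L²)/(6L)=78/5 = ((-15)·8²/(2·12)-(-15)·(8-(36/5))+(78/5))/10000 = -31/25000 rad
Load 4 — point force P=20 kN at a=4 m (b=L-a=8):
  θ_4 = -Pa(2L²-6Lx+3x²+a²)/(6LEI)  [x>a] = -20·4·(2·12²-6·12·8+3·8²+4²)/(6·12·10000) = 2/225 rad
Superposition: θ = Σ θ_i = -13669/3600000 rad ≈ -0.003797 rad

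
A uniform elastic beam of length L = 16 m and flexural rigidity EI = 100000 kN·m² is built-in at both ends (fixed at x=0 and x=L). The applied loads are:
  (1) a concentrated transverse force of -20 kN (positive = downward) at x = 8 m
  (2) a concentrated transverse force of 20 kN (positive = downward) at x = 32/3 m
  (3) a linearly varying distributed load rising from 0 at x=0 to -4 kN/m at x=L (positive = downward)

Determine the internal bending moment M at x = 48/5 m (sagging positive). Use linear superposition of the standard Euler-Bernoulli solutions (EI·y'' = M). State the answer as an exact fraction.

M(48/5) = -64424/3375 kN·m

Load 1 — point force P=-20 kN at a=8 m (b=L-a=8):
  M_1 = Pa²(a+3b)(L-x)/L³ - Pa²b/L²  [x>a] = (-20)·8²·(8+3·8)·(16-(48/5))/16³ - (-20)·8²·8/16² = -24 kN·m
Load 2 — point force P=20 kN at a=32/3 m (b=L-a=16/3):
  M_2 = Pb²(3a+b)x/L³ - Pab²/L²  [x≤a] = 20·(16/3)²·(3·(32/3)+(16/3))·(48/5)/16³ - 20·(32/3)·(16/3)²/16² = 704/27 kN·m
Load 3 — triangular load w₀=-4 kN/m (0→w₀ over full span):
  M_3 = 3w₀Lx/20 - w₀L²/30 - w₀x³/(6L) = 3·(-4)·16·(48/5)/20 - (-4)·16²/30 - (-4)·(48/5)³/(6·16) = -7936/375 kN·m
Superposition: M = Σ M_i = -64424/3375 kN·m ≈ -19.088593 kN·m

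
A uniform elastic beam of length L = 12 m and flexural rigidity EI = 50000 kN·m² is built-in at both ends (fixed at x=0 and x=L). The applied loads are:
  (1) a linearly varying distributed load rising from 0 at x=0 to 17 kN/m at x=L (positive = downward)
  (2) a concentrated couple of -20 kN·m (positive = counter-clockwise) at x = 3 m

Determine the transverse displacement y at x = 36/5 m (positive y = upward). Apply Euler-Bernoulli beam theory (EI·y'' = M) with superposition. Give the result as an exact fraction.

y(36/5) = -932373/97656250 m

Load 1 — triangular load w₀=17 kN/m (0→w₀ over full span):
  y_1 = -w₀x²(L-x)²(x+2L)/(120LEI) = -17·(36/5)²·(12-(36/5))²·((36/5)+2·12)/(120·12·50000) = -429624/48828125 m
Load 2 — applied couple M₀=-20 kN·m at a=3 m (b=L-a=9):
  y_2 = (R_Ax³/6 - M_Ax²/2 - M₀(x-a)²/2)/EI  [x>a] with R_A=-15/8, M_A=15/4 = ((-15/8)·(36/5)³/6 - (15/4)·(36/5)²/2 - (-20)·((36/5)-3)²/2)/50000 = -117/156250 m
Superposition: y = Σ y_i = -932373/97656250 m ≈ -0.009547 m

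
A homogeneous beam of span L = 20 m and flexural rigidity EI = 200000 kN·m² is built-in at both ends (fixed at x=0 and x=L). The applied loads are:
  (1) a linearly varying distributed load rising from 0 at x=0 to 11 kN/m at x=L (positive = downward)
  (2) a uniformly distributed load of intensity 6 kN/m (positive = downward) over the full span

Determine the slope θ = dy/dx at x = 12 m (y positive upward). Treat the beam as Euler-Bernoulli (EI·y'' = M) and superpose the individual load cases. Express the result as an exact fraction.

θ(12) = 26/15625 rad

Load 1 — triangular load w₀=11 kN/m (0→w₀ over full span):
  θ_1 = -w₀(2x(L-x)(L-2x)(x+2L)+x²(L-x)²)/(120LEI) = -11·(2·12·(20-12)·(20-2·12)·(12+2·20)+12²·(20-12)²)/(120·20·200000) = 11/15625 rad
Load 2 — uniform load w=6 kN/m over full span:
  θ_2 = -wx(L-x)(L-2x)/(12EI) = -6·12·(20-12)·(20-2·12)/(12·200000) = 3/3125 rad
Superposition: θ = Σ θ_i = 26/15625 rad ≈ 0.001664 rad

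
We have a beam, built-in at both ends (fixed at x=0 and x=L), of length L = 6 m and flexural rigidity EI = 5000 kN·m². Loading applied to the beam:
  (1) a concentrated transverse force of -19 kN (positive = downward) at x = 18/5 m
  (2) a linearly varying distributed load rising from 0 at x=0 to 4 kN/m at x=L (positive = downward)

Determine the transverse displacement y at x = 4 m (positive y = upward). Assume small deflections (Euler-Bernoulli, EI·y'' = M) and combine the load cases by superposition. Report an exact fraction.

y(4) = 3017/1406250 m

Load 1 — point force P=-19 kN at a=18/5 m (b=L-a=12/5):
  y_1 = -Pa²(L-x)²(3bL-(3b+a)(L-x))/(6L³EI)  [x>a] = -(-19)·(18/5)²·(6-4)²·(3·(12/5)·6-(3·(12/5)+(18/5))·(6-4))/(6·6³·5000) = 513/156250 m
Load 2 — triangular load w₀=4 kN/m (0→w₀ over full span):
  y_2 = -w₀x²(L-x)²(x+2L)/(120LEI) = -4·4²·(6-4)²·(4+2·6)/(120·6·5000) = -32/28125 m
Superposition: y = Σ y_i = 3017/1406250 m ≈ 0.002145 m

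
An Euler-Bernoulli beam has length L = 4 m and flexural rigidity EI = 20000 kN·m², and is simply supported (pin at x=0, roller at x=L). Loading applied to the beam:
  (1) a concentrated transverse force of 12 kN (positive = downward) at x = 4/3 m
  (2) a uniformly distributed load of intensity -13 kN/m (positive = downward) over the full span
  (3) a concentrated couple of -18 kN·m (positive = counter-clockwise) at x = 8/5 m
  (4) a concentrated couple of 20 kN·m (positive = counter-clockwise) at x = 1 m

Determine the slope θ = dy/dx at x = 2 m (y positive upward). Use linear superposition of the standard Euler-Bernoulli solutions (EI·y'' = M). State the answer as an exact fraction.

Load 1 — point force P=12 kN at a=4/3 m (b=L-a=8/3):
  θ_1 = -Pa(2L²-6Lx+3x²+a²)/(6LEI)  [x>a] = -12·(4/3)·(2·4²-6·4·2+3·2²+(4/3)²)/(6·4·20000) = 1/13500 rad
Load 2 — uniform load w=-13 kN/m over full span:
  θ_2 = -w(L³-6Lx²+4x³)/(24EI) = -(-13)·(4³-6·4·2²+4·2³)/(24·20000) = 0 rad
Load 3 — applied couple M₀=-18 kN·m at a=8/5 m (b=L-a=12/5):
  θ_3 = (M₀x²/(2L)-M₀(x-a)+C₁)/EI  [x>a] with C₁=M₀(3b²-L²)/(6L)=-24/25 = ((-18)·2²/(2·4)-(-18)·(2-(8/5))+(-24/25))/20000 = -69/500000 rad
Load 4 — applied couple M₀=20 kN·m at a=1 m (b=L-a=3):
  θ_4 = (M₀x²/(2L)-M₀(x-a)+C₁)/EI  [x>a] with C₁=M₀(3b²-L²)/(6L)=55/6 = (20·2²/(2·4)-20·(2-1)+(55/6))/20000 = -1/24000 rad
Superposition: θ = Σ θ_i = -2851/27000000 rad ≈ -0.000106 rad

θ(2) = -2851/27000000 rad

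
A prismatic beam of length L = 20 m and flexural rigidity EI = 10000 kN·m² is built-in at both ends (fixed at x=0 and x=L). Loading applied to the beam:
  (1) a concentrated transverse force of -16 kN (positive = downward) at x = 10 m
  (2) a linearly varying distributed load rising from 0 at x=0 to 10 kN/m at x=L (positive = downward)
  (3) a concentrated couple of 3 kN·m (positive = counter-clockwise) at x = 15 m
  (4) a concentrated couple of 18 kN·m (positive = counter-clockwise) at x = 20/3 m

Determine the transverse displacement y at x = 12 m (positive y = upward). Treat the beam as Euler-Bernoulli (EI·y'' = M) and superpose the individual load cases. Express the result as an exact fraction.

y(12) = -39863/300000 m

Load 1 — point force P=-16 kN at a=10 m (b=L-a=10):
  y_1 = -Pa²(L-x)²(3bL-(3b+a)(L-x))/(6L³EI)  [x>a] = -(-16)·10²·(20-12)²·(3·10·20-(3·10+10)·(20-12))/(6·20³·10000) = 112/1875 m
Load 2 — triangular load w₀=10 kN/m (0→w₀ over full span):
  y_2 = -w₀x²(L-x)²(x+2L)/(120LEI) = -10·12²·(20-12)²·(12+2·20)/(120·20·10000) = -624/3125 m
Load 3 — applied couple M₀=3 kN·m at a=15 m (b=L-a=5):
  y_3 = (R_Ax³/6 - M_Ax²/2)/EI  [x≤a] with R_A=27/160, M_A=15/16 = ((27/160)·12³/6 - (15/16)·12²/2)/10000 = -189/100000 m
Load 4 — applied couple M₀=18 kN·m at a=20/3 m (b=L-a=40/3):
  y_4 = (R_Ax³/6 - M_Ax²/2 - M₀(x-a)²/2)/EI  [x>a] with R_A=6/5, M_A=0 = ((6/5)·12³/6 - 0·12²/2 - 18·(12-(20/3))²/2)/10000 = 28/3125 m
Superposition: y = Σ y_i = -39863/300000 m ≈ -0.132877 m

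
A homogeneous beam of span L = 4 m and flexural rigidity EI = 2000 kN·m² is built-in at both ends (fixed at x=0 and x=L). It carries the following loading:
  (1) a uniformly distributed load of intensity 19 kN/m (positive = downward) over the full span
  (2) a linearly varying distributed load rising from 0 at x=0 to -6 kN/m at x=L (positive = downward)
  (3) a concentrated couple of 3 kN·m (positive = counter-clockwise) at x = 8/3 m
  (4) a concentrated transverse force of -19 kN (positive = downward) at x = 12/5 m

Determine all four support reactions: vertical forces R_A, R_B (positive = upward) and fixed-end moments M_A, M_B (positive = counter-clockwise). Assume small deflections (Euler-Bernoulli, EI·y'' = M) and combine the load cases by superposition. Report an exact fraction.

Load 1 — uniform load w=19 kN/m over full span:
  R_A = wL/2 = 19·4/2 = 38 kN
  M_A = wL²/12 = 19·4²/12 = 76/3 kN·m
  R_B = wL/2 = 19·4/2 = 38 kN
  M_B = -wL²/12 = -19·4²/12 = -76/3 kN·m
Load 2 — triangular load w₀=-6 kN/m (0→w₀ over full span):
  R_A = 3w₀L/20 = 3·(-6)·4/20 = -18/5 kN
  M_A = w₀L²/30 = (-6)·4²/30 = -16/5 kN·m
  R_B = 7w₀L/20 = 7·(-6)·4/20 = -42/5 kN
  M_B = -w₀L²/20 = -(-6)·4²/20 = 24/5 kN·m
Load 3 — applied couple M₀=3 kN·m at a=8/3 m (b=L-a=4/3):
  R_A = 6M₀ab/L³ = 6·3·(8/3)·(4/3)/4³ = 1 kN
  M_A = M₀b(2a-b)/L² = 3·(4/3)·(2·(8/3)-(4/3))/4² = 1 kN·m
  R_B = -6M₀ab/L³ = -6·3·(8/3)·(4/3)/4³ = -1 kN
  M_B = M₀a(2b-a)/L² = 3·(8/3)·(2·(4/3)-(8/3))/4² = 0 kN·m
Load 4 — point force P=-19 kN at a=12/5 m (b=L-a=8/5):
  R_A = Pb²(3a+b)/L³ = (-19)·(8/5)²·(3·(12/5)+(8/5))/4³ = -836/125 kN
  M_A = Pab²/L² = (-19)·(12/5)·(8/5)²/4² = -912/125 kN·m
  R_B = Pa²(a+3b)/L³ = (-19)·(12/5)²·((12/5)+3·(8/5))/4³ = -1539/125 kN
  M_B = -Pa²b/L² = -(-19)·(12/5)²·(8/5)/4² = 1368/125 kN·m
Superposition: R_A = 3589/125 kN, M_A = 5939/375 kN·m, R_B = 2036/125 kN, M_B = -3596/375 kN·m

R_A = 3589/125 kN, M_A = 5939/375 kN·m, R_B = 2036/125 kN, M_B = -3596/375 kN·m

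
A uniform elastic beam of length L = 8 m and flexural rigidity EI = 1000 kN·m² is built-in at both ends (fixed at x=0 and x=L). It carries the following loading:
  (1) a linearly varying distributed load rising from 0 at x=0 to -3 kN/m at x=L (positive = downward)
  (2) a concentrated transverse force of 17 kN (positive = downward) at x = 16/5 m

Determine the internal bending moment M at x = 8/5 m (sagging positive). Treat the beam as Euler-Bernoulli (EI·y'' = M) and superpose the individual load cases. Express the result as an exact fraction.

M(8/5) = -664/625 kN·m

Load 1 — triangular load w₀=-3 kN/m (0→w₀ over full span):
  M_1 = 3w₀Lx/20 - w₀L²/30 - w₀x³/(6L) = 3·(-3)·8·(8/5)/20 - (-3)·8²/30 - (-3)·(8/5)³/(6·8) = 112/125 kN·m
Load 2 — point force P=17 kN at a=16/5 m (b=L-a=24/5):
  M_2 = Pb²(3a+b)x/L³ - Pab²/L²  [x≤a] = 17·(24/5)²·(3·(16/5)+(24/5))·(8/5)/8³ - 17·(16/5)·(24/5)²/8² = -1224/625 kN·m
Superposition: M = Σ M_i = -664/625 kN·m ≈ -1.062400 kN·m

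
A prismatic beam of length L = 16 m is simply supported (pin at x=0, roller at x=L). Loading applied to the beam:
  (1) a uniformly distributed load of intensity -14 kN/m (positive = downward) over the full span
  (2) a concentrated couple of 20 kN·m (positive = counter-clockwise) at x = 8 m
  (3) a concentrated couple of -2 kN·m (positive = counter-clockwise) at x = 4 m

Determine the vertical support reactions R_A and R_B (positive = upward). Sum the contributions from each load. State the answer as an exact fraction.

R_A = -887/8 kN, R_B = -905/8 kN

Load 1 — uniform load w=-14 kN/m over full span:
  R_A = wL/2 = (-14)·16/2 = -112 kN
  R_B = wL/2 = (-14)·16/2 = -112 kN
Load 2 — applied couple M₀=20 kN·m at a=8 m (b=L-a=8):
  R_A = M₀/L = 20/16 = 5/4 kN
  R_B = -M₀/L = -20/16 = -5/4 kN
Load 3 — applied couple M₀=-2 kN·m at a=4 m (b=L-a=12):
  R_A = M₀/L = (-2)/16 = -1/8 kN
  R_B = -M₀/L = -(-2)/16 = 1/8 kN
Superposition: R_A = -887/8 kN, R_B = -905/8 kN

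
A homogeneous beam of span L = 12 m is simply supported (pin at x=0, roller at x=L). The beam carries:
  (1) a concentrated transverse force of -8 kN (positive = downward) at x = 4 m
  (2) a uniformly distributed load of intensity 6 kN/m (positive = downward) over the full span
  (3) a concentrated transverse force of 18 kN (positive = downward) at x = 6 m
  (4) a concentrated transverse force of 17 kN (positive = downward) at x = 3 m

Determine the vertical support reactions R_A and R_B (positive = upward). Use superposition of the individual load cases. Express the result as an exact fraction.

R_A = 629/12 kN, R_B = 559/12 kN

Load 1 — point force P=-8 kN at a=4 m (b=L-a=8):
  R_A = Pb/L = (-8)·8/12 = -16/3 kN
  R_B = Pa/L = (-8)·4/12 = -8/3 kN
Load 2 — uniform load w=6 kN/m over full span:
  R_A = wL/2 = 6·12/2 = 36 kN
  R_B = wL/2 = 6·12/2 = 36 kN
Load 3 — point force P=18 kN at a=6 m (b=L-a=6):
  R_A = Pb/L = 18·6/12 = 9 kN
  R_B = Pa/L = 18·6/12 = 9 kN
Load 4 — point force P=17 kN at a=3 m (b=L-a=9):
  R_A = Pb/L = 17·9/12 = 51/4 kN
  R_B = Pa/L = 17·3/12 = 17/4 kN
Superposition: R_A = 629/12 kN, R_B = 559/12 kN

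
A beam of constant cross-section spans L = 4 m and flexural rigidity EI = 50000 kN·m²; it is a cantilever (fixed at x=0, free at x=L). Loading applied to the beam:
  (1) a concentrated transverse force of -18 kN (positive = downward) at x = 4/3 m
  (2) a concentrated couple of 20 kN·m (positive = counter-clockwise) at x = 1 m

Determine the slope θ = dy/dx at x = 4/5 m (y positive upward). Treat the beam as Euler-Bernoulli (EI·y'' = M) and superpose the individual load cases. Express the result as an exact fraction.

θ(4/5) = 46/78125 rad

Load 1 — point force P=-18 kN at a=4/3 m (b=L-a=8/3):
  θ_1 = -Px(2a-x)/(2EI)  [x≤a] = -(-18)·(4/5)·(2·(4/3)-(4/5))/(2·50000) = 21/78125 rad
Load 2 — applied couple M₀=20 kN·m at a=1 m (b=L-a=3):
  θ_2 = M₀x/EI  [x≤a] = 20·(4/5)/50000 = 1/3125 rad
Superposition: θ = Σ θ_i = 46/78125 rad ≈ 0.000589 rad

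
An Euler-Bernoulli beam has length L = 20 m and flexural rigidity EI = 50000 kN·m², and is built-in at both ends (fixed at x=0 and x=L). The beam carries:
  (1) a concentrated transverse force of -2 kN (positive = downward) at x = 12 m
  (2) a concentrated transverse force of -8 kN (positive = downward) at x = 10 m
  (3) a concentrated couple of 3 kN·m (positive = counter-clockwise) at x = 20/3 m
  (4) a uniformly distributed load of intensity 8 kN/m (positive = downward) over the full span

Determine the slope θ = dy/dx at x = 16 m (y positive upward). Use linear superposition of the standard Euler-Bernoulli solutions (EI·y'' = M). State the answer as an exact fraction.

θ(16) = 14029/1562500 rad

Load 1 — point force P=-2 kN at a=12 m (b=L-a=8):
  θ_1 = Pa²(L-x)(2bL-(3b+a)(L-x))/(2L³EI)  [x>a] = (-2)·12²·(20-16)·(2·8·20-(3·8+12)·(20-16))/(2·20³·50000) = -99/390625 rad
Load 2 — point force P=-8 kN at a=10 m (b=L-a=10):
  θ_2 = Pa²(L-x)(2bL-(3b+a)(L-x))/(2L³EI)  [x>a] = (-8)·10²·(20-16)·(2·10·20-(3·10+10)·(20-16))/(2·20³·50000) = -3/3125 rad
Load 3 — applied couple M₀=3 kN·m at a=20/3 m (b=L-a=40/3):
  θ_3 = (R_Ax²/2 - M_Ax - M₀(x-a))/EI  [x>a] with R_A=1/5, M_A=0 = ((1/5)·16²/2 - 0·16 - 3·(16-(20/3)))/50000 = -3/62500 rad
Load 4 — uniform load w=8 kN/m over full span:
  θ_4 = -wx(L-x)(L-2x)/(12EI) = -8·16·(20-16)·(20-2·16)/(12·50000) = 32/3125 rad
Superposition: θ = Σ θ_i = 14029/1562500 rad ≈ 0.008979 rad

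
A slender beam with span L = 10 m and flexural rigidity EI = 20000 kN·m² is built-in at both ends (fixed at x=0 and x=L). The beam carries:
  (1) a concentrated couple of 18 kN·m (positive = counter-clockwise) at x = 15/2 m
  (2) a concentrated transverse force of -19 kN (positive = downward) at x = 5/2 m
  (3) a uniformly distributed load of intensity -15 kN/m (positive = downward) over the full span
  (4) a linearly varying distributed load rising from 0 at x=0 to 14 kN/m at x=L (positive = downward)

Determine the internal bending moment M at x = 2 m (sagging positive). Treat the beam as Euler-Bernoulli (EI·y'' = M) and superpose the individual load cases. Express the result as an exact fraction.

Load 1 — applied couple M₀=18 kN·m at a=15/2 m (b=L-a=5/2):
  M_1 = R_Ax - M_A  [x≤a] with R_A=81/40, M_A=45/8 = (81/40)·2 - (45/8) = -63/40 kN·m
Load 2 — point force P=-19 kN at a=5/2 m (b=L-a=15/2):
  M_2 = Pb²(3a+b)x/L³ - Pab²/L²  [x≤a] = (-19)·(15/2)²·(3·(5/2)+(15/2))·2/10³ - (-19)·(5/2)·(15/2)²/10² = -171/32 kN·m
Load 3 — uniform load w=-15 kN/m over full span:
  M_3 = wLx/2 - wL²/12 - wx²/2 = (-15)·10·2/2 - (-15)·10²/12 - (-15)·2²/2 = 5 kN·m
Load 4 — triangular load w₀=14 kN/m (0→w₀ over full span):
  M_4 = 3w₀Lx/20 - w₀L²/30 - w₀x³/(6L) = 3·14·10·2/20 - 14·10²/30 - 14·2³/(6·10) = -98/15 kN·m
Superposition: M = Σ M_i = -4057/480 kN·m ≈ -8.452083 kN·m

M(2) = -4057/480 kN·m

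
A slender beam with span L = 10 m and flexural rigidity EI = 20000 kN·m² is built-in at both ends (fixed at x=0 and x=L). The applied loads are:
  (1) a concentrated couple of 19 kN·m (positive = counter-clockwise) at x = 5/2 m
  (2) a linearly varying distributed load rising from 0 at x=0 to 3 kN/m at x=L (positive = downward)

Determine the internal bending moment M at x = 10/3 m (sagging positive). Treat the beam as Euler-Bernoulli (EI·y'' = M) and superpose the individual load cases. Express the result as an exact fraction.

M(10/3) = -2231/432 kN·m

Load 1 — applied couple M₀=19 kN·m at a=5/2 m (b=L-a=15/2):
  M_1 = R_Ax - M_A - M₀  [x>a] with R_A=171/80, M_A=-57/16 = (171/80)·(10/3) - (-57/16) - 19 = -133/16 kN·m
Load 2 — triangular load w₀=3 kN/m (0→w₀ over full span):
  M_2 = 3w₀Lx/20 - w₀L²/30 - w₀x³/(6L) = 3·3·10·(10/3)/20 - 3·10²/30 - 3·(10/3)³/(6·10) = 85/27 kN·m
Superposition: M = Σ M_i = -2231/432 kN·m ≈ -5.164352 kN·m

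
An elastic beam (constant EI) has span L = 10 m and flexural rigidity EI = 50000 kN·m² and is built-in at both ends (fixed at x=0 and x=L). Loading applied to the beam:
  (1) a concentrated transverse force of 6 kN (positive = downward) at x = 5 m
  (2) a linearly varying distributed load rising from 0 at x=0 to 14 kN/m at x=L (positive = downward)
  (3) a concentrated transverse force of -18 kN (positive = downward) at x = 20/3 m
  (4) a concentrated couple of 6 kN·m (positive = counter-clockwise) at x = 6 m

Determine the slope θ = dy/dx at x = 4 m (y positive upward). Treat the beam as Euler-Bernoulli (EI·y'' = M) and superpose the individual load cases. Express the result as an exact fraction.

Load 1 — point force P=6 kN at a=5 m (b=L-a=5):
  θ_1 = -Pb²x(2aL-(3a+b)x)/(2L³EI)  [x≤a] = -6·5²·4·(2·5·10-(3·5+5)·4)/(2·10³·50000) = -3/25000 rad
Load 2 — triangular load w₀=14 kN/m (0→w₀ over full span):
  θ_2 = -w₀(2x(L-x)(L-2x)(x+2L)+x²(L-x)²)/(120LEI) = -14·(2·4·(10-4)·(10-2·4)·(4+2·10)+4²·(10-4)²)/(120·10·50000) = -21/31250 rad
Load 3 — point force P=-18 kN at a=20/3 m (b=L-a=10/3):
  θ_3 = -Pb²x(2aL-(3a+b)x)/(2L³EI)  [x≤a] = -(-18)·(10/3)²·4·(2·(20/3)·10-(3·(20/3)+(10/3))·4)/(2·10³·50000) = 1/3125 rad
Load 4 — applied couple M₀=6 kN·m at a=6 m (b=L-a=4):
  θ_4 = (R_Ax²/2 - M_Ax)/EI  [x≤a] with R_A=108/125, M_A=48/25 = ((108/125)·4²/2 - (48/25)·4)/50000 = -6/390625 rad
Superposition: θ = Σ θ_i = -1523/3125000 rad ≈ -0.000487 rad

θ(4) = -1523/3125000 rad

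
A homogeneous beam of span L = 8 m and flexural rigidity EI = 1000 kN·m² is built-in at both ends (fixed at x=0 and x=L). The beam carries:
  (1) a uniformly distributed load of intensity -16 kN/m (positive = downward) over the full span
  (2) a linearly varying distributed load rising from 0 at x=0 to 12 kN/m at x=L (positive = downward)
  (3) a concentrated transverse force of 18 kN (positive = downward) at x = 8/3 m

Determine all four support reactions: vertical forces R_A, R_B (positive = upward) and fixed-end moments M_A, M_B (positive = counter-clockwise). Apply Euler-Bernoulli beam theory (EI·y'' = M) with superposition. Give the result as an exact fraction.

Load 1 — uniform load w=-16 kN/m over full span:
  R_A = wL/2 = (-16)·8/2 = -64 kN
  M_A = wL²/12 = (-16)·8²/12 = -256/3 kN·m
  R_B = wL/2 = (-16)·8/2 = -64 kN
  M_B = -wL²/12 = -(-16)·8²/12 = 256/3 kN·m
Load 2 — triangular load w₀=12 kN/m (0→w₀ over full span):
  R_A = 3w₀L/20 = 3·12·8/20 = 72/5 kN
  M_A = w₀L²/30 = 12·8²/30 = 128/5 kN·m
  R_B = 7w₀L/20 = 7·12·8/20 = 168/5 kN
  M_B = -w₀L²/20 = -12·8²/20 = -192/5 kN·m
Load 3 — point force P=18 kN at a=8/3 m (b=L-a=16/3):
  R_A = Pb²(3a+b)/L³ = 18·(16/3)²·(3·(8/3)+(16/3))/8³ = 40/3 kN
  M_A = Pab²/L² = 18·(8/3)·(16/3)²/8² = 64/3 kN·m
  R_B = Pa²(a+3b)/L³ = 18·(8/3)²·((8/3)+3·(16/3))/8³ = 14/3 kN
  M_B = -Pa²b/L² = -18·(8/3)²·(16/3)/8² = -32/3 kN·m
Superposition: R_A = -544/15 kN, M_A = -192/5 kN·m, R_B = -386/15 kN, M_B = 544/15 kN·m

R_A = -544/15 kN, M_A = -192/5 kN·m, R_B = -386/15 kN, M_B = 544/15 kN·m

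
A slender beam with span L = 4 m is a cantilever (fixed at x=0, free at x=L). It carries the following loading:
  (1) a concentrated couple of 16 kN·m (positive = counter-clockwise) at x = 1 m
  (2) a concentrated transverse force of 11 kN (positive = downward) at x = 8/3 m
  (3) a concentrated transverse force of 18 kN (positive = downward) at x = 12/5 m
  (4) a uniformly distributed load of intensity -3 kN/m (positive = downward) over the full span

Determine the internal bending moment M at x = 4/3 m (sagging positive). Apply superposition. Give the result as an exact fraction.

M(4/3) = -116/5 kN·m

Load 1 — applied couple M₀=16 kN·m at a=1 m (b=L-a=3):
  M_1 = 0  [x>a] = 0 kN·m
Load 2 — point force P=11 kN at a=8/3 m (b=L-a=4/3):
  M_2 = -P(a-x)  [x≤a] = -11·((8/3)-(4/3)) = -44/3 kN·m
Load 3 — point force P=18 kN at a=12/5 m (b=L-a=8/5):
  M_3 = -P(a-x)  [x≤a] = -18·((12/5)-(4/3)) = -96/5 kN·m
Load 4 — uniform load w=-3 kN/m over full span:
  M_4 = -w(L-x)²/2 = -(-3)·(4-(4/3))²/2 = 32/3 kN·m
Superposition: M = Σ M_i = -116/5 kN·m ≈ -23.200000 kN·m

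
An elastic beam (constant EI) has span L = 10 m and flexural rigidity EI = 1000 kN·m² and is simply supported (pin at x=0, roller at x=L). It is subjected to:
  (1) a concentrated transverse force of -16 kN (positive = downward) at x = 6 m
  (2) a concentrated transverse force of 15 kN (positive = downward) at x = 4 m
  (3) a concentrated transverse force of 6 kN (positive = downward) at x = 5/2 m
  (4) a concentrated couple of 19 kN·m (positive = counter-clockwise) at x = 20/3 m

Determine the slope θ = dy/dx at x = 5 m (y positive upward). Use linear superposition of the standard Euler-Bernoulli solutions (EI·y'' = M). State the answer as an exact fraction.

Load 1 — point force P=-16 kN at a=6 m (b=L-a=4):
  θ_1 = -Pb(L²-b²-3x²)/(6LEI)  [x≤a] = -(-16)·4·(10²-4²-3·5²)/(6·10·1000) = 6/625 rad
Load 2 — point force P=15 kN at a=4 m (b=L-a=6):
  θ_2 = -Pa(2L²-6Lx+3x²+a²)/(6LEI)  [x>a] = -15·4·(2·10²-6·10·5+3·5²+4²)/(6·10·1000) = 9/1000 rad
Load 3 — point force P=6 kN at a=5/2 m (b=L-a=15/2):
  θ_3 = -Pa(2L²-6Lx+3x²+a²)/(6LEI)  [x>a] = -6·(5/2)·(2·10²-6·10·5+3·5²+(5/2)²)/(6·10·1000) = 3/640 rad
Load 4 — applied couple M₀=19 kN·m at a=20/3 m (b=L-a=10/3):
  θ_4 = (M₀x²/(2L)+C₁)/EI  [x≤a] with C₁=M₀(3b²-L²)/(6L)=-190/9 = (19·5²/(2·10)+(-190/9))/1000 = 19/7200 rad
Superposition: θ = Σ θ_i = 18667/720000 rad ≈ 0.025926 rad

θ(5) = 18667/720000 rad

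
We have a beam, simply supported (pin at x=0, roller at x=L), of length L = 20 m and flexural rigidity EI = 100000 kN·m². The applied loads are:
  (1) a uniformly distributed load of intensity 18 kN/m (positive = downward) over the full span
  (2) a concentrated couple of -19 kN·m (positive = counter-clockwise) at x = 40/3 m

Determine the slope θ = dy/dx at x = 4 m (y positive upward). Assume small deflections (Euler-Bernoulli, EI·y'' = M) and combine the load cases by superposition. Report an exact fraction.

Load 1 — uniform load w=18 kN/m over full span:
  θ_1 = -w(L³-6Lx²+4x³)/(24EI) = -18·(20³-6·20·4²+4·4³)/(24·100000) = -297/6250 rad
Load 2 — applied couple M₀=-19 kN·m at a=40/3 m (b=L-a=20/3):
  θ_2 = (M₀x²/(2L)+C₁)/EI  [x≤a] with C₁=M₀(3b²-L²)/(6L)=380/9 = ((-19)·4²/(2·20)+(380/9))/100000 = 779/2250000 rad
Superposition: θ = Σ θ_i = -106141/2250000 rad ≈ -0.047174 rad

θ(4) = -106141/2250000 rad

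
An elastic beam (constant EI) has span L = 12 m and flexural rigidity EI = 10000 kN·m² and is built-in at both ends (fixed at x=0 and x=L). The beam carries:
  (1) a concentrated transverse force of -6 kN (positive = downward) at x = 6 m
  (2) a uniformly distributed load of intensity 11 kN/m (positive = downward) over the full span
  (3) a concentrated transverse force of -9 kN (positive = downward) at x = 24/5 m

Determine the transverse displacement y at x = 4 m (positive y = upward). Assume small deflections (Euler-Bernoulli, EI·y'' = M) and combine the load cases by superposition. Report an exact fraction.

Load 1 — point force P=-6 kN at a=6 m (b=L-a=6):
  y_1 = -Pb²x²(3aL-(3a+b)x)/(6L³EI)  [x≤a] = -(-6)·6²·4²·(3·6·12-(3·6+6)·4)/(6·12³·10000) = 1/250 m
Load 2 — uniform load w=11 kN/m over full span:
  y_2 = -wx²(L-x)²/(24EI) = -11·4²·(12-4)²/(24·10000) = -88/1875 m
Load 3 — point force P=-9 kN at a=24/5 m (b=L-a=36/5):
  y_3 = -Pb²x²(3aL-(3a+b)x)/(6L³EI)  [x≤a] = -(-9)·(36/5)²·4²·(3·(24/5)·12-(3·(24/5)+(36/5))·4)/(6·12³·10000) = 486/78125 m
Superposition: y = Σ y_i = -17209/468750 m ≈ -0.036713 m

y(4) = -17209/468750 m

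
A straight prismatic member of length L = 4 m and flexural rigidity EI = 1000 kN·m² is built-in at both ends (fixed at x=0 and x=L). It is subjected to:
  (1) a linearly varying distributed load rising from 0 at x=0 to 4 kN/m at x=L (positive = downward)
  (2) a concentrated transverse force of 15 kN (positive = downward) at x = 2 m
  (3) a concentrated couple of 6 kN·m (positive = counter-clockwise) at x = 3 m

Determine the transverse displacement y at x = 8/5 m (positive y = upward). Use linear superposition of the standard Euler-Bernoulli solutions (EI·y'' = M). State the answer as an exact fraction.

Load 1 — triangular load w₀=4 kN/m (0→w₀ over full span):
  y_1 = -w₀x²(L-x)²(x+2L)/(120LEI) = -4·(8/5)²·(4-(8/5))²·((8/5)+2·4)/(120·4·1000) = -2304/1953125 m
Load 2 — point force P=15 kN at a=2 m (b=L-a=2):
  y_2 = -Pb²x²(3aL-(3a+b)x)/(6L³EI)  [x≤a] = -15·2²·(8/5)²·(3·2·4-(3·2+2)·(8/5))/(6·4³·1000) = -14/3125 m
Load 3 — applied couple M₀=6 kN·m at a=3 m (b=L-a=1):
  y_3 = (R_Ax³/6 - M_Ax²/2)/EI  [x≤a] with R_A=27/16, M_A=15/8 = ((27/16)·(8/5)³/6 - (15/8)·(8/5)²/2)/1000 = -39/31250 m
Superposition: y = Σ y_i = -26983/3906250 m ≈ -0.006908 m

y(8/5) = -26983/3906250 m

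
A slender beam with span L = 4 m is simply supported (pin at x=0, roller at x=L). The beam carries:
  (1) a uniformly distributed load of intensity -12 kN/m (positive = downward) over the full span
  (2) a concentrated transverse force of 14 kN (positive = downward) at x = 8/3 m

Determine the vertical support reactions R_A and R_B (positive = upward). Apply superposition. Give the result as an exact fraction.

Load 1 — uniform load w=-12 kN/m over full span:
  R_A = wL/2 = (-12)·4/2 = -24 kN
  R_B = wL/2 = (-12)·4/2 = -24 kN
Load 2 — point force P=14 kN at a=8/3 m (b=L-a=4/3):
  R_A = Pb/L = 14·(4/3)/4 = 14/3 kN
  R_B = Pa/L = 14·(8/3)/4 = 28/3 kN
Superposition: R_A = -58/3 kN, R_B = -44/3 kN

R_A = -58/3 kN, R_B = -44/3 kN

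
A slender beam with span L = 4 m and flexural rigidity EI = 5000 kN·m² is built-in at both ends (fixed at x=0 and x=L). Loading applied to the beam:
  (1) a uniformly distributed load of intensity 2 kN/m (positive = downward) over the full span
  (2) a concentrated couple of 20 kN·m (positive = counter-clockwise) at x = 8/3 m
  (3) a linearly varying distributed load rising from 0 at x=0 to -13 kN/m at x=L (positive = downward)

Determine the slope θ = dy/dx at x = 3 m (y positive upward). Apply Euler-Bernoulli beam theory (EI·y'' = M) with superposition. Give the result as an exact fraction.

θ(3) = 481/2400000 rad

Load 1 — uniform load w=2 kN/m over full span:
  θ_1 = -wx(L-x)(L-2x)/(12EI) = -2·3·(4-3)·(4-2·3)/(12·5000) = 1/5000 rad
Load 2 — applied couple M₀=20 kN·m at a=8/3 m (b=L-a=4/3):
  θ_2 = (R_Ax²/2 - M_Ax - M₀(x-a))/EI  [x>a] with R_A=20/3, M_A=20/3 = ((20/3)·3²/2 - (20/3)·3 - 20·(3-(8/3)))/5000 = 1/1500 rad
Load 3 — triangular load w₀=-13 kN/m (0→w₀ over full span):
  θ_3 = -w₀(2x(L-x)(L-2x)(x+2L)+x²(L-x)²)/(120LEI) = -(-13)·(2·3·(4-3)·(4-2·3)·(3+2·4)+3²·(4-3)²)/(120·4·5000) = -533/800000 rad
Superposition: θ = Σ θ_i = 481/2400000 rad ≈ 0.000200 rad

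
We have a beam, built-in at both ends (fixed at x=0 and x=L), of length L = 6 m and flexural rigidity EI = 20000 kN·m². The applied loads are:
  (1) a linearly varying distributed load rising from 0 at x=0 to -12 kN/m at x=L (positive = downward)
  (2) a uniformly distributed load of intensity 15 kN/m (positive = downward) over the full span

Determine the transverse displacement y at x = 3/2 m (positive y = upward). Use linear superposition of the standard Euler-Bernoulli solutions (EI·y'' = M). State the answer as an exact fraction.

Load 1 — triangular load w₀=-12 kN/m (0→w₀ over full span):
  y_1 = -w₀x²(L-x)²(x+2L)/(120LEI) = -(-12)·(3/2)²·(6-(3/2))²·((3/2)+2·6)/(120·6·20000) = 6561/12800000 m
Load 2 — uniform load w=15 kN/m over full span:
  y_2 = -wx²(L-x)²/(24EI) = -15·(3/2)²·(6-(3/2))²/(24·20000) = -729/512000 m
Superposition: y = Σ y_i = -729/800000 m ≈ -0.000911 m

y(3/2) = -729/800000 m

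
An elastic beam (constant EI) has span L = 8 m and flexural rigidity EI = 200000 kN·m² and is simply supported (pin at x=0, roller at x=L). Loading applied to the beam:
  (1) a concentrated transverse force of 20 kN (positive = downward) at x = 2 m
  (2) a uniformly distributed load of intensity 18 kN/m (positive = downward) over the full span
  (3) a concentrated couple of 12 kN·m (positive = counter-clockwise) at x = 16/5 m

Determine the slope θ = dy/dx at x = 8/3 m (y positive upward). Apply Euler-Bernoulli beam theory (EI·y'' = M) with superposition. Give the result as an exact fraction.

θ(8/3) = -7477/7500000 rad

Load 1 — point force P=20 kN at a=2 m (b=L-a=6):
  θ_1 = -Pa(2L²-6Lx+3x²+a²)/(6LEI)  [x>a] = -20·2·(2·8²-6·8·(8/3)+3·(8/3)²+2²)/(6·8·200000) = -19/180000 rad
Load 2 — uniform load w=18 kN/m over full span:
  θ_2 = -w(L³-6Lx²+4x³)/(24EI) = -18·(8³-6·8·(8/3)²+4·(8/3)³)/(24·200000) = -26/28125 rad
Load 3 — applied couple M₀=12 kN·m at a=16/5 m (b=L-a=24/5):
  θ_3 = (M₀x²/(2L)+C₁)/EI  [x≤a] with C₁=M₀(3b²-L²)/(6L)=32/25 = (12·(8/3)²/(2·8)+(32/25))/200000 = 31/937500 rad
Superposition: θ = Σ θ_i = -7477/7500000 rad ≈ -0.000997 rad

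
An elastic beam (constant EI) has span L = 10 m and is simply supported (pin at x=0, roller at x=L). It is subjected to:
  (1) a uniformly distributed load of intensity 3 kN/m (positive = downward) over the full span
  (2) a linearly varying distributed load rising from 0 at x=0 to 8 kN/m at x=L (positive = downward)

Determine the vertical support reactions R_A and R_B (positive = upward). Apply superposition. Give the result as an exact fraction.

Load 1 — uniform load w=3 kN/m over full span:
  R_A = wL/2 = 3·10/2 = 15 kN
  R_B = wL/2 = 3·10/2 = 15 kN
Load 2 — triangular load w₀=8 kN/m (0→w₀ over full span):
  R_A = w₀L/6 = 8·10/6 = 40/3 kN
  R_B = w₀L/3 = 8·10/3 = 80/3 kN
Superposition: R_A = 85/3 kN, R_B = 125/3 kN

R_A = 85/3 kN, R_B = 125/3 kN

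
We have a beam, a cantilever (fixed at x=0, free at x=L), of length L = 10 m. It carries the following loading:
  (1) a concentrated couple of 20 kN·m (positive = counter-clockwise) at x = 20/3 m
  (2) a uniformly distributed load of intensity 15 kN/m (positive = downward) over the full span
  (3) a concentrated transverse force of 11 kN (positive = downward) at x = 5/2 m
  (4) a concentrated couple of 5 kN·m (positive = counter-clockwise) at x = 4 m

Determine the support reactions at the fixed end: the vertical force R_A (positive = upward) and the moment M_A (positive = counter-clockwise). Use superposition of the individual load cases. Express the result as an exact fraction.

R_A = 161 kN, M_A = 1505/2 kN·m

Load 1 — applied couple M₀=20 kN·m at a=20/3 m (b=L-a=10/3):
  R_A = 0 kN
  M_A = -M₀ = -20 kN·m
Load 2 — uniform load w=15 kN/m over full span:
  R_A = wL = 15·10 = 150 kN
  M_A = wL²/2 = 15·10²/2 = 750 kN·m
Load 3 — point force P=11 kN at a=5/2 m (b=L-a=15/2):
  R_A = P = 11 kN
  M_A = Pa = 11·(5/2) = 55/2 kN·m
Load 4 — applied couple M₀=5 kN·m at a=4 m (b=L-a=6):
  R_A = 0 kN
  M_A = -M₀ = -5 kN·m
Superposition: R_A = 161 kN, M_A = 1505/2 kN·m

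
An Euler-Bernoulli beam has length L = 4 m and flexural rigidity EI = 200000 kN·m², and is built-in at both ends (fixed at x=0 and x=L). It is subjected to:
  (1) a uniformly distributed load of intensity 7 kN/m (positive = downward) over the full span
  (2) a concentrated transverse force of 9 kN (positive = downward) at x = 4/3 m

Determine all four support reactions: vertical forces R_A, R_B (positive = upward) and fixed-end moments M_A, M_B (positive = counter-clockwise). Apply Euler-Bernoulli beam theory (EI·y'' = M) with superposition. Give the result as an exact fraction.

R_A = 62/3 kN, M_A = 44/3 kN·m, R_B = 49/3 kN, M_B = -12 kN·m

Load 1 — uniform load w=7 kN/m over full span:
  R_A = wL/2 = 7·4/2 = 14 kN
  M_A = wL²/12 = 7·4²/12 = 28/3 kN·m
  R_B = wL/2 = 7·4/2 = 14 kN
  M_B = -wL²/12 = -7·4²/12 = -28/3 kN·m
Load 2 — point force P=9 kN at a=4/3 m (b=L-a=8/3):
  R_A = Pb²(3a+b)/L³ = 9·(8/3)²·(3·(4/3)+(8/3))/4³ = 20/3 kN
  M_A = Pab²/L² = 9·(4/3)·(8/3)²/4² = 16/3 kN·m
  R_B = Pa²(a+3b)/L³ = 9·(4/3)²·((4/3)+3·(8/3))/4³ = 7/3 kN
  M_B = -Pa²b/L² = -9·(4/3)²·(8/3)/4² = -8/3 kN·m
Superposition: R_A = 62/3 kN, M_A = 44/3 kN·m, R_B = 49/3 kN, M_B = -12 kN·m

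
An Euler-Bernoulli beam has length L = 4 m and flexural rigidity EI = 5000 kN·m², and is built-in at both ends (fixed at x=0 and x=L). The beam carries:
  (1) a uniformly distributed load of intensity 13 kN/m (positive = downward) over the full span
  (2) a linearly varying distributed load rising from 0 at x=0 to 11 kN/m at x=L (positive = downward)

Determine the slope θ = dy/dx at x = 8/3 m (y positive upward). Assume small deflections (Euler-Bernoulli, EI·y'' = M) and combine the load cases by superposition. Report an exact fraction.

Load 1 — uniform load w=13 kN/m over full span:
  θ_1 = -wx(L-x)(L-2x)/(12EI) = -13·(8/3)·(4-(8/3))·(4-2·(8/3))/(12·5000) = 52/50625 rad
Load 2 — triangular load w₀=11 kN/m (0→w₀ over full span):
  θ_2 = -w₀(2x(L-x)(L-2x)(x+2L)+x²(L-x)²)/(120LEI) = -11·(2·(8/3)·(4-(8/3))·(4-2·(8/3))·((8/3)+2·4)+(8/3)²·(4-(8/3))²)/(120·4·5000) = 308/759375 rad
Superposition: θ = Σ θ_i = 1088/759375 rad ≈ 0.001433 rad

θ(8/3) = 1088/759375 rad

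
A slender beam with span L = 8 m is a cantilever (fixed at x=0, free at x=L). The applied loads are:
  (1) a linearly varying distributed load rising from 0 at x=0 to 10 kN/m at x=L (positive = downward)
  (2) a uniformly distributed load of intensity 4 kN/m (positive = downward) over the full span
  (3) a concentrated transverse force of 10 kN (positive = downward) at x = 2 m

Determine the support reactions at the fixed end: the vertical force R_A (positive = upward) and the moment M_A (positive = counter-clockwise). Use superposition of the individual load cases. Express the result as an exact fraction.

Load 1 — triangular load w₀=10 kN/m (0→w₀ over full span):
  R_A = w₀L/2 = 10·8/2 = 40 kN
  M_A = w₀L²/3 = 10·8²/3 = 640/3 kN·m
Load 2 — uniform load w=4 kN/m over full span:
  R_A = wL = 4·8 = 32 kN
  M_A = wL²/2 = 4·8²/2 = 128 kN·m
Load 3 — point force P=10 kN at a=2 m (b=L-a=6):
  R_A = P = 10 kN
  M_A = Pa = 10·2 = 20 kN·m
Superposition: R_A = 82 kN, M_A = 1084/3 kN·m

R_A = 82 kN, M_A = 1084/3 kN·m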